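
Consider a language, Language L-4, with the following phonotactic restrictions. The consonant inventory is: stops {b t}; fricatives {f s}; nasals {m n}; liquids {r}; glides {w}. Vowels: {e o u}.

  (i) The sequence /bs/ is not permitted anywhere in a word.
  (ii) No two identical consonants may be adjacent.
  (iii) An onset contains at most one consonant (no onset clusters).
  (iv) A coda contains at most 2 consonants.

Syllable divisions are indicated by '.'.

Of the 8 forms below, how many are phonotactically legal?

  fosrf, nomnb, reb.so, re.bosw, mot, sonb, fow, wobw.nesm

fosrf — violates constraint (iv): syllable 1 coda /srf/ has 3 consonants (> 2) → phonotactically illegal
nomnb — violates constraint (iv): syllable 1 coda /mnb/ has 3 consonants (> 2) → phonotactically illegal
reb.so — violates constraint (i): contains banned sequence /bs/ → phonotactically illegal
re.bosw — σ1 onset /r/, coda /∅/ ok; σ2 onset /b/, coda /sw/ (2C) ok → phonotactically legal
mot — σ1 onset /m/, coda /t/ ok → phonotactically legal
sonb — σ1 onset /s/, coda /nb/ (2C) ok → phonotactically legal
fow — σ1 onset /f/, coda /w/ ok → phonotactically legal
wobw.nesm — σ1 onset /w/, coda /bw/ (2C) ok; σ2 onset /n/, coda /sm/ (2C) ok → phonotactically legal
Phonotactically legal: re.bosw, mot, sonb, fow, wobw.nesm → 5.

5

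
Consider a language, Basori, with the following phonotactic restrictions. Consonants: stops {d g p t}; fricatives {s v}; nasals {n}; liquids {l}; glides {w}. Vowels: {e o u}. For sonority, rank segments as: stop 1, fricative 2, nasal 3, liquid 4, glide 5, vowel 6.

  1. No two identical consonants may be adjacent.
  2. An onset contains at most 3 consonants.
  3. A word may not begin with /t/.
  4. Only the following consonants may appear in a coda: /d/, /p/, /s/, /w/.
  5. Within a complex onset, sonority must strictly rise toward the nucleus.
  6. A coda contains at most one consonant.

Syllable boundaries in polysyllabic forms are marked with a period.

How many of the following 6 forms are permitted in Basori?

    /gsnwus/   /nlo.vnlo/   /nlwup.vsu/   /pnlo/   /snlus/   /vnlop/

/gsnwus/ — violates constraint 2: syllable 1 onset /gsnw/ has 4 consonants (> 3) → not permitted
/nlo.vnlo/ — σ1 onset /nl/ (3→4 rises), coda /∅/ ok; σ2 onset /vnl/ (2→3→4 rises), coda /∅/ ok → permitted
/nlwup.vsu/ — violates constraint 5: syllable 2 onset /vs/: /v/ (fricative, 2) → /s/ (fricative, 2) does not rise → not permitted
/pnlo/ — σ1 onset /pnl/ (1→3→4 rises), coda /∅/ ok → permitted
/snlus/ — σ1 onset /snl/ (2→3→4 rises), coda /s/ ok → permitted
/vnlop/ — σ1 onset /vnl/ (2→3→4 rises), coda /p/ ok → permitted
Permitted: /nlo.vnlo/, /pnlo/, /snlus/, /vnlop/ → 4.

4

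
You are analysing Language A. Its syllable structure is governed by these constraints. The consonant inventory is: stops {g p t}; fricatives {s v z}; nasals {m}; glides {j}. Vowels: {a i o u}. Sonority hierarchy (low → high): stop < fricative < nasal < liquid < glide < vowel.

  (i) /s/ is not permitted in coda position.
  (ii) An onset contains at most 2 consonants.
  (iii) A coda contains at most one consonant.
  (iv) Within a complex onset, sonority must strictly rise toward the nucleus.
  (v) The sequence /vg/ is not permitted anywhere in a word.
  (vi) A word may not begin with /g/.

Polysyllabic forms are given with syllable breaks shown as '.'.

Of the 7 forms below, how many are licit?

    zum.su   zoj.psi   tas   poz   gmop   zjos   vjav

4

zum.su — σ1 onset /z/, coda /m/ ok; σ2 onset /s/, coda /∅/ ok → licit
zoj.psi — σ1 onset /z/, coda /j/ ok; σ2 onset /ps/ (1→2 rises), coda /∅/ ok → licit
tas — violates constraint (i): syllable 1 coda contains /s/ → illicit
poz — σ1 onset /p/, coda /z/ ok → licit
gmop — violates constraint (vi): word begins with /g/ → illicit
zjos — violates constraint (i): syllable 1 coda contains /s/ → illicit
vjav — σ1 onset /vj/ (2→5 rises), coda /v/ ok → licit
Licit: zum.su, zoj.psi, poz, vjav → 4.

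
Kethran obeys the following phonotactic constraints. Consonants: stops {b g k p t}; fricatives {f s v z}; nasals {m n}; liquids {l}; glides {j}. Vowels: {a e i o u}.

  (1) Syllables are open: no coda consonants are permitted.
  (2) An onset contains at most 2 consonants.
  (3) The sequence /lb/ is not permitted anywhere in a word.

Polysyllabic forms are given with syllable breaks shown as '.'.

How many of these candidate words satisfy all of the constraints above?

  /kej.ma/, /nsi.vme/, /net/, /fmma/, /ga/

/kej.ma/ — violates constraint 1: syllable 1 coda /j/ has 1 consonant (> 0) → phonotactically illegal
/nsi.vme/ — σ1 onset /ns/ (2C), coda /∅/ ok; σ2 onset /vm/ (2C), coda /∅/ ok → phonotactically legal
/net/ — violates constraint 1: syllable 1 coda /t/ has 1 consonant (> 0) → phonotactically illegal
/fmma/ — violates constraint 2: syllable 1 onset /fmm/ has 3 consonants (> 2) → phonotactically illegal
/ga/ — σ1 onset /g/, coda /∅/ ok → phonotactically legal
Phonotactically legal: /nsi.vme/, /ga/ → 2.

2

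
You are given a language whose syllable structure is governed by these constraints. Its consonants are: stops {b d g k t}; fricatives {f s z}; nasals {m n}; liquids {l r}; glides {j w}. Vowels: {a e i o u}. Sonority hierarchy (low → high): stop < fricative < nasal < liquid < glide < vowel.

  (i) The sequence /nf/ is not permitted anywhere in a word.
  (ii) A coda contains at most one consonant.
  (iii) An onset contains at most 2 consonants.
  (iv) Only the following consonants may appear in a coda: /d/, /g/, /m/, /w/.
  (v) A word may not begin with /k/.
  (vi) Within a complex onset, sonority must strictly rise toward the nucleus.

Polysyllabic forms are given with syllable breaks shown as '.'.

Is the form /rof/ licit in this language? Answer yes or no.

no

/rof/ — violates constraint (iv): syllable 1 coda contains /f/, which is not a licensed coda consonant → illicit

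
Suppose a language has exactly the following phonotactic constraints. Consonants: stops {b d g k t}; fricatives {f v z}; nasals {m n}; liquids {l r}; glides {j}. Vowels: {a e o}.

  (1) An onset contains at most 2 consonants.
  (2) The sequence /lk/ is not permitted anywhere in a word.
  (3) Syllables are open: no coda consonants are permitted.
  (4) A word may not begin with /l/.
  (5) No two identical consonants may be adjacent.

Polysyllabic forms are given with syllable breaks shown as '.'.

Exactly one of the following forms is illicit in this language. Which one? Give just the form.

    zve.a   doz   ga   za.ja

zve.a — σ1 onset /zv/ (2C), coda /∅/ ok; σ2 onset /∅/, coda /∅/ ok → licit
doz — violates constraint 3: syllable 1 coda /z/ has 1 consonant (> 0) → illicit
ga — σ1 onset /g/, coda /∅/ ok → licit
za.ja — σ1 onset /z/, coda /∅/ ok; σ2 onset /j/, coda /∅/ ok → licit

doz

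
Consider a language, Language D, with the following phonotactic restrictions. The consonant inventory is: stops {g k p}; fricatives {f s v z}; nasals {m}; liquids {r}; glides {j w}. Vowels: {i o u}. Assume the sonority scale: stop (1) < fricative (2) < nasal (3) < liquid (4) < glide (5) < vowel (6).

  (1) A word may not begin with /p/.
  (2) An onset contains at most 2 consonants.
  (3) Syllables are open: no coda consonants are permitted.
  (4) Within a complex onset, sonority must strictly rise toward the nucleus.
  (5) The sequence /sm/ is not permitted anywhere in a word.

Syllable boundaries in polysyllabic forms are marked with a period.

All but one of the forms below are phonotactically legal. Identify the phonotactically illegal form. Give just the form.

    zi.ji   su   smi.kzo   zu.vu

smi.kzo

zi.ji — σ1 onset /z/, coda /∅/ ok; σ2 onset /j/, coda /∅/ ok → phonotactically legal
su — σ1 onset /s/, coda /∅/ ok → phonotactically legal
smi.kzo — violates constraint 5: contains banned sequence /sm/ → phonotactically illegal
zu.vu — σ1 onset /z/, coda /∅/ ok; σ2 onset /v/, coda /∅/ ok → phonotactically legal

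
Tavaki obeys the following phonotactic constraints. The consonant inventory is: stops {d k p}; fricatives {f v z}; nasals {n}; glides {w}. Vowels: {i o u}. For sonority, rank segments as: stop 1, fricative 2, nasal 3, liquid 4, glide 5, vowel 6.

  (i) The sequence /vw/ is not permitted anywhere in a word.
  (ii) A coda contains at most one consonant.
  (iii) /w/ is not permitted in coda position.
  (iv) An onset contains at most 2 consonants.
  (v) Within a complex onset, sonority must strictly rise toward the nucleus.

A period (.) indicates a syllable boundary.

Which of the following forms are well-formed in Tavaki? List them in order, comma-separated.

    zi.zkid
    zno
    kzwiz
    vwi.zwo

zno

zi.zkid — violates constraint (v): syllable 2 onset /zk/: /z/ (fricative, 2) → /k/ (stop, 1) does not rise → ill-formed
zno — σ1 onset /zn/ (2→3 rises), coda /∅/ ok → well-formed
kzwiz — violates constraint (iv): syllable 1 onset /kzw/ has 3 consonants (> 2) → ill-formed
vwi.zwo — violates constraint (i): contains banned sequence /vw/ → ill-formed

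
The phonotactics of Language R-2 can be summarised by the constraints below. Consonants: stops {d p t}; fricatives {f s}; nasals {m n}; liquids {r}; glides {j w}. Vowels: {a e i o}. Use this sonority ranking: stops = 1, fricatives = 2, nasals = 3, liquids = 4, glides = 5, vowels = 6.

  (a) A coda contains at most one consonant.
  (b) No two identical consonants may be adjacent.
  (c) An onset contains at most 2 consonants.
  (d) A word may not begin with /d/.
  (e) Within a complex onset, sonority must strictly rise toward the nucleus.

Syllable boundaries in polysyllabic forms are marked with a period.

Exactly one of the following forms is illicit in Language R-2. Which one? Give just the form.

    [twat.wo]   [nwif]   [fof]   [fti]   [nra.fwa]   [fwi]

[fti]

[twat.wo] — σ1 onset /tw/ (1→5 rises), coda /t/ ok; σ2 onset /w/, coda /∅/ ok → licit
[nwif] — σ1 onset /nw/ (3→5 rises), coda /f/ ok → licit
[fof] — σ1 onset /f/, coda /f/ ok → licit
[fti] — violates constraint (e): syllable 1 onset /ft/: /f/ (fricative, 2) → /t/ (stop, 1) does not rise → illicit
[nra.fwa] — σ1 onset /nr/ (3→4 rises), coda /∅/ ok; σ2 onset /fw/ (2→5 rises), coda /∅/ ok → licit
[fwi] — σ1 onset /fw/ (2→5 rises), coda /∅/ ok → licit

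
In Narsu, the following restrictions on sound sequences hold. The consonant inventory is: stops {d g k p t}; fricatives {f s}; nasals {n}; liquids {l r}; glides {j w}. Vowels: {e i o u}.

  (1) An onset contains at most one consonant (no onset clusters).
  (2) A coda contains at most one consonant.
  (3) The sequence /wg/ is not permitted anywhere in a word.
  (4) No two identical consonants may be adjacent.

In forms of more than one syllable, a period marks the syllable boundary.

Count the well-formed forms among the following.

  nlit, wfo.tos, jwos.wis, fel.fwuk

0

nlit — violates constraint 1: syllable 1 onset /nl/ has 2 consonants (> 1) → ill-formed
wfo.tos — violates constraint 1: syllable 1 onset /wf/ has 2 consonants (> 1) → ill-formed
jwos.wis — violates constraint 1: syllable 1 onset /jw/ has 2 consonants (> 1) → ill-formed
fel.fwuk — violates constraint 1: syllable 2 onset /fw/ has 2 consonants (> 1) → ill-formed
No form is well-formed → 0.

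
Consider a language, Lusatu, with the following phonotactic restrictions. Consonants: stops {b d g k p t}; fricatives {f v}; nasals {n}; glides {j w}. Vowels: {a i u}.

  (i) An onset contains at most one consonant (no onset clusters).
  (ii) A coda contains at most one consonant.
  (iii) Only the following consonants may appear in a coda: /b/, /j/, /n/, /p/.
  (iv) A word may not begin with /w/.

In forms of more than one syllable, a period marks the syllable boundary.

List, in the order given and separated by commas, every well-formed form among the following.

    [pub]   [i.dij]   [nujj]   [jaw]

[pub] — σ1 onset /p/, coda /b/ ok → well-formed
[i.dij] — σ1 onset /∅/, coda /∅/ ok; σ2 onset /d/, coda /j/ ok → well-formed
[nujj] — violates constraint (ii): syllable 1 coda /jj/ has 2 consonants (> 1) → ill-formed
[jaw] — violates constraint (iii): syllable 1 coda contains /w/, which is not a licensed coda consonant → ill-formed

[pub], [i.dij]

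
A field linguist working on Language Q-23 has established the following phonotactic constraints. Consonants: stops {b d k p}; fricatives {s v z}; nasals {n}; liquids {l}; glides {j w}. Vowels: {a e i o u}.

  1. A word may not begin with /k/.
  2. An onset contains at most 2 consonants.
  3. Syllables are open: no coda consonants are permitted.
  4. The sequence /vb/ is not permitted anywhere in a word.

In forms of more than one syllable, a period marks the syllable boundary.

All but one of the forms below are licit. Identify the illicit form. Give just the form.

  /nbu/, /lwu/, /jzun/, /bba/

/jzun/

/nbu/ — σ1 onset /nb/ (2C), coda /∅/ ok → licit
/lwu/ — σ1 onset /lw/ (2C), coda /∅/ ok → licit
/jzun/ — violates constraint 3: syllable 1 coda /n/ has 1 consonant (> 0) → illicit
/bba/ — σ1 onset /bb/ (2C), coda /∅/ ok → licit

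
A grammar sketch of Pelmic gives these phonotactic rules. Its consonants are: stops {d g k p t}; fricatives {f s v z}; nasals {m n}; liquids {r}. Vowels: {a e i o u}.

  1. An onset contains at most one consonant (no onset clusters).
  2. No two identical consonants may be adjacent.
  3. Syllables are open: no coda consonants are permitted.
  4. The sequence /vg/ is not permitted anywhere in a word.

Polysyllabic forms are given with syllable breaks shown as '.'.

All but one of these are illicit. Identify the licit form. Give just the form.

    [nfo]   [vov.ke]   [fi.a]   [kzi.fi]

[fi.a]

[nfo] — violates constraint 1: syllable 1 onset /nf/ has 2 consonants (> 1) → illicit
[vov.ke] — violates constraint 3: syllable 1 coda /v/ has 1 consonant (> 0) → illicit
[fi.a] — σ1 onset /f/, coda /∅/ ok; σ2 onset /∅/, coda /∅/ ok → licit
[kzi.fi] — violates constraint 1: syllable 1 onset /kz/ has 2 consonants (> 1) → illicit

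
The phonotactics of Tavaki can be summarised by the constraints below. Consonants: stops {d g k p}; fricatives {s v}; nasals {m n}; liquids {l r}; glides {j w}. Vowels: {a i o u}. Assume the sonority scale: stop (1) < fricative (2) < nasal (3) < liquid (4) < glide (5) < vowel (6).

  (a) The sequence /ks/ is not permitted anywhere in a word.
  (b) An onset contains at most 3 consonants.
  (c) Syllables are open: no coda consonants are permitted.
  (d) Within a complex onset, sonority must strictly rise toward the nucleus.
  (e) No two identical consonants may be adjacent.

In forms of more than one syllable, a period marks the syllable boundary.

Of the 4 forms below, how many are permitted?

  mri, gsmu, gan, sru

mri — σ1 onset /mr/ (3→4 rises), coda /∅/ ok → permitted
gsmu — σ1 onset /gsm/ (1→2→3 rises), coda /∅/ ok → permitted
gan — violates constraint (c): syllable 1 coda /n/ has 1 consonant (> 0) → not permitted
sru — σ1 onset /sr/ (2→4 rises), coda /∅/ ok → permitted
Permitted: mri, gsmu, sru → 3.

3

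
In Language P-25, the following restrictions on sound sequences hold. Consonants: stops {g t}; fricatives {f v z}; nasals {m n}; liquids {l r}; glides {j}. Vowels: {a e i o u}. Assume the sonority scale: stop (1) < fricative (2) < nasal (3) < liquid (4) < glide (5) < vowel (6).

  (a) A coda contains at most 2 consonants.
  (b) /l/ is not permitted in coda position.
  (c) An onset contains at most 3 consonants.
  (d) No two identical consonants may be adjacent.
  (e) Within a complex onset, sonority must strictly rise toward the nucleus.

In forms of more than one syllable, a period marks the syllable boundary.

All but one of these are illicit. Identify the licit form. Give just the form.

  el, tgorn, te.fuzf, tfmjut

el — violates constraint (b): syllable 1 coda contains /l/ → illicit
tgorn — violates constraint (e): syllable 1 onset /tg/: /t/ (stop, 1) → /g/ (stop, 1) does not rise → illicit
te.fuzf — σ1 onset /t/, coda /∅/ ok; σ2 onset /f/, coda /zf/ (2C) ok → licit
tfmjut — violates constraint (c): syllable 1 onset /tfmj/ has 4 consonants (> 3) → illicit

te.fuzf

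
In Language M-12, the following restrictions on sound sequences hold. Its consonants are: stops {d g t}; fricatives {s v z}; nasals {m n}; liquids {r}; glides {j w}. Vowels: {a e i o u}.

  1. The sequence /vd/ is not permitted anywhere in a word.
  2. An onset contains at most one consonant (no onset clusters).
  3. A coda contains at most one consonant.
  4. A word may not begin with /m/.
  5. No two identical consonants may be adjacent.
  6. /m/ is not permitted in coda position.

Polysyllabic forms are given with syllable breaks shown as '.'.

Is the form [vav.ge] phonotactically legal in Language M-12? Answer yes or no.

yes

[vav.ge] — σ1 onset /v/, coda /v/ ok; σ2 onset /g/, coda /∅/ ok → phonotactically legal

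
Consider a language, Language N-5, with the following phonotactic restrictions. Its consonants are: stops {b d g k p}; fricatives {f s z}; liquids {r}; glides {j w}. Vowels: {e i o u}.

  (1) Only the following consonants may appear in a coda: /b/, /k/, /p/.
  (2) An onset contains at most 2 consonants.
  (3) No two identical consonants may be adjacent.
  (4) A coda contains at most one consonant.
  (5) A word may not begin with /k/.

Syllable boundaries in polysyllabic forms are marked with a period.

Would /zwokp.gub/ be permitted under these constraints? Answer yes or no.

/zwokp.gub/ — violates constraint 4: syllable 1 coda /kp/ has 2 consonants (> 1) → not permitted

no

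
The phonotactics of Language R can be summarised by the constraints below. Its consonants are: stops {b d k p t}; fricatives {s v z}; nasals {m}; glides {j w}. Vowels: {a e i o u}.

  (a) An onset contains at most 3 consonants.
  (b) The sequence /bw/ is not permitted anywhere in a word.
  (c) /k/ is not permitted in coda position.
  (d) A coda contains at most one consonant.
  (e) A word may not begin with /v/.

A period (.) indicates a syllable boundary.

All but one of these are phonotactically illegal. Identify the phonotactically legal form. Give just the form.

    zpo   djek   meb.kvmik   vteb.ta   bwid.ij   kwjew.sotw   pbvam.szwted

zpo — σ1 onset /zp/ (2C), coda /∅/ ok → phonotactically legal
djek — violates constraint (c): syllable 1 coda contains /k/ → phonotactically illegal
meb.kvmik — violates constraint (c): syllable 2 coda contains /k/ → phonotactically illegal
vteb.ta — violates constraint (e): word begins with /v/ → phonotactically illegal
bwid.ij — violates constraint (b): contains banned sequence /bw/ → phonotactically illegal
kwjew.sotw — violates constraint (d): syllable 2 coda /tw/ has 2 consonants (> 1) → phonotactically illegal
pbvam.szwted — violates constraint (a): syllable 2 onset /szwt/ has 4 consonants (> 3) → phonotactically illegal

zpo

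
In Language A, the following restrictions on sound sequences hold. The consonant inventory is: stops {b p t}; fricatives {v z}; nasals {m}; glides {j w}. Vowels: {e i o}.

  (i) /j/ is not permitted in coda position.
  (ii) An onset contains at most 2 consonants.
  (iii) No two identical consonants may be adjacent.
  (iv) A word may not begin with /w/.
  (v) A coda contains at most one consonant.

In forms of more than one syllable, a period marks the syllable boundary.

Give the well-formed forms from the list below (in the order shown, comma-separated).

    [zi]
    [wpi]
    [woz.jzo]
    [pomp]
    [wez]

[zi]

[zi] — σ1 onset /z/, coda /∅/ ok → well-formed
[wpi] — violates constraint (iv): word begins with /w/ → ill-formed
[woz.jzo] — violates constraint (iv): word begins with /w/ → ill-formed
[pomp] — violates constraint (v): syllable 1 coda /mp/ has 2 consonants (> 1) → ill-formed
[wez] — violates constraint (iv): word begins with /w/ → ill-formed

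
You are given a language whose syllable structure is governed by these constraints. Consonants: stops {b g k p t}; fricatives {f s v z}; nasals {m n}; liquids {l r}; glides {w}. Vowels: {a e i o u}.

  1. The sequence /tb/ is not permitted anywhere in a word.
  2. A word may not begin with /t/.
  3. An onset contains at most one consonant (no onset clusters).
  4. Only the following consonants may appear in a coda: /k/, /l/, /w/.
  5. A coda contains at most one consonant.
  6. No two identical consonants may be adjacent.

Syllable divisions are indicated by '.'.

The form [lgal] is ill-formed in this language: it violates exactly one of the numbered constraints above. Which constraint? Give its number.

3

[lgal]: syllable 1 onset /lg/ has 2 consonants (> 1).
This is a violation of constraint 3: "An onset contains at most one consonant (no onset clusters)."
The remaining constraints (1, 2, 4, 5, 6) are satisfied.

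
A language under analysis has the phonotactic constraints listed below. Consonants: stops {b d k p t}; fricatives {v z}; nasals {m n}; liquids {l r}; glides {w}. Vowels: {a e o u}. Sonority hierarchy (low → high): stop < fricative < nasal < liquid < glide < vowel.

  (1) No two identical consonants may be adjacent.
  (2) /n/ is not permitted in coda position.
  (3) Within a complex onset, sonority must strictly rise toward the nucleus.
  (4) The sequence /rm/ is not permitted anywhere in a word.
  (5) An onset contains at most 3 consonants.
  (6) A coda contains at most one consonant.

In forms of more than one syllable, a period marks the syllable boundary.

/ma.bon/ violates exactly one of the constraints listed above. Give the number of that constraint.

2

/ma.bon/: syllable 2 coda contains /n/.
This is a violation of constraint 2: "/n/ is not permitted in coda position."
The remaining constraints (1, 3, 4, 5, 6) are satisfied.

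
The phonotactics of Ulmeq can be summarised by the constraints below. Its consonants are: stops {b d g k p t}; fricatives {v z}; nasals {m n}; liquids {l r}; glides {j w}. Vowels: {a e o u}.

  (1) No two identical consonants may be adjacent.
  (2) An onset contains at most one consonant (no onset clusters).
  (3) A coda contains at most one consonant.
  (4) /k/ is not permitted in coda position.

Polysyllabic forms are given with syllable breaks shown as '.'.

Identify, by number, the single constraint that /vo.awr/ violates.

/vo.awr/: syllable 2 coda /wr/ has 2 consonants (> 1).
This is a violation of constraint 3: "A coda contains at most one consonant."
The remaining constraints (1, 2, 4) are satisfied.

3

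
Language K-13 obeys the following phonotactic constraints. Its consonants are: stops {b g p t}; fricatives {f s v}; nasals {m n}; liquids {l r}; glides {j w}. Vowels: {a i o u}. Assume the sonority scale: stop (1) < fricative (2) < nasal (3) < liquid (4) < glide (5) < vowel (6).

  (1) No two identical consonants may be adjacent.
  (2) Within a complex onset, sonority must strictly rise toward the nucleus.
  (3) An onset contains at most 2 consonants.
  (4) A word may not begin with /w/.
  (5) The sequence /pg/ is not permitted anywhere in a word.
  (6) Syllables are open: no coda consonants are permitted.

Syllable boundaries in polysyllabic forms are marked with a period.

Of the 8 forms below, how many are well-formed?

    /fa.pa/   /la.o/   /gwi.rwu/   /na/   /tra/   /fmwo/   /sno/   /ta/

7

/fa.pa/ — σ1 onset /f/, coda /∅/ ok; σ2 onset /p/, coda /∅/ ok → well-formed
/la.o/ — σ1 onset /l/, coda /∅/ ok; σ2 onset /∅/, coda /∅/ ok → well-formed
/gwi.rwu/ — σ1 onset /gw/ (1→5 rises), coda /∅/ ok; σ2 onset /rw/ (4→5 rises), coda /∅/ ok → well-formed
/na/ — σ1 onset /n/, coda /∅/ ok → well-formed
/tra/ — σ1 onset /tr/ (1→4 rises), coda /∅/ ok → well-formed
/fmwo/ — violates constraint 3: syllable 1 onset /fmw/ has 3 consonants (> 2) → ill-formed
/sno/ — σ1 onset /sn/ (2→3 rises), coda /∅/ ok → well-formed
/ta/ — σ1 onset /t/, coda /∅/ ok → well-formed
Well-formed: /fa.pa/, /la.o/, /gwi.rwu/, /na/, /tra/, /sno/, /ta/ → 7.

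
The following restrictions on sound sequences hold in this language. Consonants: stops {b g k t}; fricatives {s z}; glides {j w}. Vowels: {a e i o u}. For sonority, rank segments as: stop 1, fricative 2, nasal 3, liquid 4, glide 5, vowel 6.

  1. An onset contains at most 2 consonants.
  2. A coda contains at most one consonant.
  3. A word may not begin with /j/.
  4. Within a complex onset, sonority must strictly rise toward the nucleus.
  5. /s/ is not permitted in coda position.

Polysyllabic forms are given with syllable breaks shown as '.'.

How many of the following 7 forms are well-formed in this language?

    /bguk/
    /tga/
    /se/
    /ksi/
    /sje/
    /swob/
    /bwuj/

/bguk/ — violates constraint 4: syllable 1 onset /bg/: /b/ (stop, 1) → /g/ (stop, 1) does not rise → ill-formed
/tga/ — violates constraint 4: syllable 1 onset /tg/: /t/ (stop, 1) → /g/ (stop, 1) does not rise → ill-formed
/se/ — σ1 onset /s/, coda /∅/ ok → well-formed
/ksi/ — σ1 onset /ks/ (1→2 rises), coda /∅/ ok → well-formed
/sje/ — σ1 onset /sj/ (2→5 rises), coda /∅/ ok → well-formed
/swob/ — σ1 onset /sw/ (2→5 rises), coda /b/ ok → well-formed
/bwuj/ — σ1 onset /bw/ (1→5 rises), coda /j/ ok → well-formed
Well-formed: /se/, /ksi/, /sje/, /swob/, /bwuj/ → 5.

5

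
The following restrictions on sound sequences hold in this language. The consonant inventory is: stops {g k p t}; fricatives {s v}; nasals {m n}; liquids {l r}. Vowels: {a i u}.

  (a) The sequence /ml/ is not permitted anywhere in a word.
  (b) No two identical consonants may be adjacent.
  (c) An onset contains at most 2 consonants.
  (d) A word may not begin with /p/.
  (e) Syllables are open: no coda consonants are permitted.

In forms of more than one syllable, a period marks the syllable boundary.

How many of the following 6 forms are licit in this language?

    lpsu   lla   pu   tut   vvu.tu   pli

lpsu — violates constraint (c): syllable 1 onset /lps/ has 3 consonants (> 2) → illicit
lla — violates constraint (b): adjacent identical consonants /ll/ → illicit
pu — violates constraint (d): word begins with /p/ → illicit
tut — violates constraint (e): syllable 1 coda /t/ has 1 consonant (> 0) → illicit
vvu.tu — violates constraint (b): adjacent identical consonants /vv/ → illicit
pli — violates constraint (d): word begins with /p/ → illicit
No form is licit → 0.

0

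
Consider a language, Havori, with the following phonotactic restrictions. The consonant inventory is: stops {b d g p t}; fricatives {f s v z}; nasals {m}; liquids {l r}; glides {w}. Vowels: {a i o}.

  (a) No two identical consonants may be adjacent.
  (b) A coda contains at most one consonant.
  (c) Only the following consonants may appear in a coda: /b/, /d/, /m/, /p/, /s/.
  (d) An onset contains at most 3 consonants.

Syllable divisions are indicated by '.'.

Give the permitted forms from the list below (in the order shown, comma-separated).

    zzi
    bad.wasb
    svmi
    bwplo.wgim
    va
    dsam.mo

svmi, va

zzi — violates constraint (a): adjacent identical consonants /zz/ → not permitted
bad.wasb — violates constraint (b): syllable 2 coda /sb/ has 2 consonants (> 1) → not permitted
svmi — σ1 onset /svm/ (3C), coda /∅/ ok → permitted
bwplo.wgim — violates constraint (d): syllable 1 onset /bwpl/ has 4 consonants (> 3) → not permitted
va — σ1 onset /v/, coda /∅/ ok → permitted
dsam.mo — violates constraint (a): adjacent identical consonants /mm/ → not permitted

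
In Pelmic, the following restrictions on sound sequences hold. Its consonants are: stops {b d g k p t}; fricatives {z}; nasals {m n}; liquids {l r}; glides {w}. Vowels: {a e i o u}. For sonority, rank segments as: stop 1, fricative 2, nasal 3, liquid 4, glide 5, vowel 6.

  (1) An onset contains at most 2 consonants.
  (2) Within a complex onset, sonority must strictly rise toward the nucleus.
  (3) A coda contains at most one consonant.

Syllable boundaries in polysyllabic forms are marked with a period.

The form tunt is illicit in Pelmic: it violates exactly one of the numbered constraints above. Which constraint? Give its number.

tunt: syllable 1 coda /nt/ has 2 consonants (> 1).
This is a violation of constraint 3: "A coda contains at most one consonant."
The remaining constraints (1, 2) are satisfied.

3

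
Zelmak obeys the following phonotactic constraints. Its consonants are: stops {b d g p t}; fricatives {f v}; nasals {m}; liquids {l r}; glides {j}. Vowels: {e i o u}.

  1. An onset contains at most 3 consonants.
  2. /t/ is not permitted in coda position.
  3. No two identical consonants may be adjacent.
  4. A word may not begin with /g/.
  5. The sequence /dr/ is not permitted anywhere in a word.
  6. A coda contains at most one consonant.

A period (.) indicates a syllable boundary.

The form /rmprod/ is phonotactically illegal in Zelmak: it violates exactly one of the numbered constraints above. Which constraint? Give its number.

1

/rmprod/: syllable 1 onset /rmpr/ has 4 consonants (> 3).
This is a violation of constraint 1: "An onset contains at most 3 consonants."
The remaining constraints (2, 3, 4, 5, 6) are satisfied.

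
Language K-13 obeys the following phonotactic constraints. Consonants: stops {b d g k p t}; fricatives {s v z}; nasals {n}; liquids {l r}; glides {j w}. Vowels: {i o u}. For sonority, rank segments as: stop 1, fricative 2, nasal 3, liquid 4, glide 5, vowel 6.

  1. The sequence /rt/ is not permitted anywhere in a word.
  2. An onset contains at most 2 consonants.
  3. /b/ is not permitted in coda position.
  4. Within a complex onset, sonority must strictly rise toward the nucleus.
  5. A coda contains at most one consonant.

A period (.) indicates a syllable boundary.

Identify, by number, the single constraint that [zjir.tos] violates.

1

[zjir.tos]: contains banned sequence /rt/.
This is a violation of constraint 1: "The sequence /rt/ is not permitted anywhere in a word."
The remaining constraints (2, 3, 4, 5) are satisfied.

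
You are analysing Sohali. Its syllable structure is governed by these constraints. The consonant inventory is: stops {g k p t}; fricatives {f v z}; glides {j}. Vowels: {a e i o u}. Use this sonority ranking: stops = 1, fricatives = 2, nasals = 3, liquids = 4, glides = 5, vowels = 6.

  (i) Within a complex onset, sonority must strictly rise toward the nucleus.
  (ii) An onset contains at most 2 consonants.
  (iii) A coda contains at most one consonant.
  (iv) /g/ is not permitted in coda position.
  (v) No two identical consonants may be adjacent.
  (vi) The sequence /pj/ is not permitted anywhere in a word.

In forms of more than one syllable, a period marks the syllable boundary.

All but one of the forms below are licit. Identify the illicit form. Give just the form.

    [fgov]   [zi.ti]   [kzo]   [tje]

[fgov] — violates constraint (i): syllable 1 onset /fg/: /f/ (fricative, 2) → /g/ (stop, 1) does not rise → illicit
[zi.ti] — σ1 onset /z/, coda /∅/ ok; σ2 onset /t/, coda /∅/ ok → licit
[kzo] — σ1 onset /kz/ (1→2 rises), coda /∅/ ok → licit
[tje] — σ1 onset /tj/ (1→5 rises), coda /∅/ ok → licit

[fgov]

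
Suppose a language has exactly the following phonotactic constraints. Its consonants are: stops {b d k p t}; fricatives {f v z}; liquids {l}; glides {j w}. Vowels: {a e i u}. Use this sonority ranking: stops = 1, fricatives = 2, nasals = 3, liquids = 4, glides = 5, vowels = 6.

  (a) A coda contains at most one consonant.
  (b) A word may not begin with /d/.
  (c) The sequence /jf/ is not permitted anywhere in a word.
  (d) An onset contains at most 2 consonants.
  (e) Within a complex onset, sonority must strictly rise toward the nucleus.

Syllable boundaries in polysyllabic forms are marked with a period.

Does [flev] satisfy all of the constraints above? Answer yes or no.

[flev] — σ1 onset /fl/ (2→4 rises), coda /v/ ok → licit

yes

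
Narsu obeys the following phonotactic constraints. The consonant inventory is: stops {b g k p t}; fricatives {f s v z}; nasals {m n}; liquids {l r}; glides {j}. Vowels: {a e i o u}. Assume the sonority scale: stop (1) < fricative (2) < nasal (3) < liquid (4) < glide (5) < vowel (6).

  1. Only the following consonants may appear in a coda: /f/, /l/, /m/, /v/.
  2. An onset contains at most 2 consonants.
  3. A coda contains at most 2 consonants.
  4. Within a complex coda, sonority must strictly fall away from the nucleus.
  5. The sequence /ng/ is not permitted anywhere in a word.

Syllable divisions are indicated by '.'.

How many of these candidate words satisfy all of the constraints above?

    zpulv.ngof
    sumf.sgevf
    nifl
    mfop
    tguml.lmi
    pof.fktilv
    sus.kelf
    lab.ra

0

zpulv.ngof — violates constraint 5: contains banned sequence /ng/ → ill-formed
sumf.sgevf — violates constraint 4: syllable 2 coda /vf/: /v/ (fricative, 2) → /f/ (fricative, 2) does not fall → ill-formed
nifl — violates constraint 4: syllable 1 coda /fl/: /f/ (fricative, 2) → /l/ (liquid, 4) does not fall → ill-formed
mfop — violates constraint 1: syllable 1 coda contains /p/, which is not a licensed coda consonant → ill-formed
tguml.lmi — violates constraint 4: syllable 1 coda /ml/: /m/ (nasal, 3) → /l/ (liquid, 4) does not fall → ill-formed
pof.fktilv — violates constraint 2: syllable 2 onset /fkt/ has 3 consonants (> 2) → ill-formed
sus.kelf — violates constraint 1: syllable 1 coda contains /s/, which is not a licensed coda consonant → ill-formed
lab.ra — violates constraint 1: syllable 1 coda contains /b/, which is not a licensed coda consonant → ill-formed
No form is well-formed → 0.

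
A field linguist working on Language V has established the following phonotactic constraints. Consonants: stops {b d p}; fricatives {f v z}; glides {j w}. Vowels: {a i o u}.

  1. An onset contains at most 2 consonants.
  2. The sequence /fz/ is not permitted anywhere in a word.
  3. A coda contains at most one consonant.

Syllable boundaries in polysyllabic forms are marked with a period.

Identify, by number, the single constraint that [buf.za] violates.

[buf.za]: contains banned sequence /fz/.
This is a violation of constraint 2: "The sequence /fz/ is not permitted anywhere in a word."
The remaining constraints (1, 3) are satisfied.

2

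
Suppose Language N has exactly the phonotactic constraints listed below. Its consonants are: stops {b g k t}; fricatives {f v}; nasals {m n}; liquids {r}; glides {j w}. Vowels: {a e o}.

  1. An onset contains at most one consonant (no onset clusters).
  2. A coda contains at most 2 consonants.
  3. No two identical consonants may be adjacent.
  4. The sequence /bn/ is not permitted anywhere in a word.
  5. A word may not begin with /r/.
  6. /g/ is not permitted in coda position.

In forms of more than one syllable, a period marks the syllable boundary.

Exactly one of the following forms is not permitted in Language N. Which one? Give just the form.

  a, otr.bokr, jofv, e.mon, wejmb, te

wejmb

a — σ1 onset /∅/, coda /∅/ ok → permitted
otr.bokr — σ1 onset /∅/, coda /tr/ (2C) ok; σ2 onset /b/, coda /kr/ (2C) ok → permitted
jofv — σ1 onset /j/, coda /fv/ (2C) ok → permitted
e.mon — σ1 onset /∅/, coda /∅/ ok; σ2 onset /m/, coda /n/ ok → permitted
wejmb — violates constraint 2: syllable 1 coda /jmb/ has 3 consonants (> 2) → not permitted
te — σ1 onset /t/, coda /∅/ ok → permitted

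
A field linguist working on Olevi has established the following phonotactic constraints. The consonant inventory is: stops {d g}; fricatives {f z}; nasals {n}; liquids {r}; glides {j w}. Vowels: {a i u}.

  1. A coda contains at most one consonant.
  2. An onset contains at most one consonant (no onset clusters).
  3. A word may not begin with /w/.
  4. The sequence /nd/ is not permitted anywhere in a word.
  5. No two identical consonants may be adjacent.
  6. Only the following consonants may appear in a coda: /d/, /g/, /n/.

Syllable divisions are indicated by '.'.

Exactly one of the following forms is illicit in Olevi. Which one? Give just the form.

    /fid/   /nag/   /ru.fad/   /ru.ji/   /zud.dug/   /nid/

/fid/ — σ1 onset /f/, coda /d/ ok → licit
/nag/ — σ1 onset /n/, coda /g/ ok → licit
/ru.fad/ — σ1 onset /r/, coda /∅/ ok; σ2 onset /f/, coda /d/ ok → licit
/ru.ji/ — σ1 onset /r/, coda /∅/ ok; σ2 onset /j/, coda /∅/ ok → licit
/zud.dug/ — violates constraint 5: adjacent identical consonants /dd/ → illicit
/nid/ — σ1 onset /n/, coda /d/ ok → licit

/zud.dug/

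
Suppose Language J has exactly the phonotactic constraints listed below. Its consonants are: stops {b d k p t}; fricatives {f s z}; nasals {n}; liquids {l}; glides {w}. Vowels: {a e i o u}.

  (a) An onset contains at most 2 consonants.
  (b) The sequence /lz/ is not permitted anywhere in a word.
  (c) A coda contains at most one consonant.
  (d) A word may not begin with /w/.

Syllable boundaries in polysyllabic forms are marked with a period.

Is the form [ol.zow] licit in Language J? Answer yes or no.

no

[ol.zow] — violates constraint (b): contains banned sequence /lz/ → illicit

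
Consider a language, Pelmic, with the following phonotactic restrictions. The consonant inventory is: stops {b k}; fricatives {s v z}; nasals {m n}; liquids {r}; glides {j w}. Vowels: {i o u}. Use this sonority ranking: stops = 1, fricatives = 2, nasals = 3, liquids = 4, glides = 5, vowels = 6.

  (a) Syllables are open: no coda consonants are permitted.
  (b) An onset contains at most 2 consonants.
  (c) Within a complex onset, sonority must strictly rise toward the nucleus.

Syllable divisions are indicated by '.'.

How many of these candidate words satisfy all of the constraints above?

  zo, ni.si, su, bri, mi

5

zo — σ1 onset /z/, coda /∅/ ok → well-formed
ni.si — σ1 onset /n/, coda /∅/ ok; σ2 onset /s/, coda /∅/ ok → well-formed
su — σ1 onset /s/, coda /∅/ ok → well-formed
bri — σ1 onset /br/ (1→4 rises), coda /∅/ ok → well-formed
mi — σ1 onset /m/, coda /∅/ ok → well-formed
Well-formed: zo, ni.si, su, bri, mi → 5.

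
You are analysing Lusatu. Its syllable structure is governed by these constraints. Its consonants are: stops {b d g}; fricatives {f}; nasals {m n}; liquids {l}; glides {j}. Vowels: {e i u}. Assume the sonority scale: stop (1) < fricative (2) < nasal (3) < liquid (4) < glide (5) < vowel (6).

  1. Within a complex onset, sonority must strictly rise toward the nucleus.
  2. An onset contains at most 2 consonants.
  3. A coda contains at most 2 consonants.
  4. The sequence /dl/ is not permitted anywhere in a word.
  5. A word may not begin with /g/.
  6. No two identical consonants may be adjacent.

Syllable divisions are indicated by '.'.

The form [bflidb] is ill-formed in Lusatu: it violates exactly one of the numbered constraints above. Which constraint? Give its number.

2

[bflidb]: syllable 1 onset /bfl/ has 3 consonants (> 2).
This is a violation of constraint 2: "An onset contains at most 2 consonants."
The remaining constraints (1, 3, 4, 5, 6) are satisfied.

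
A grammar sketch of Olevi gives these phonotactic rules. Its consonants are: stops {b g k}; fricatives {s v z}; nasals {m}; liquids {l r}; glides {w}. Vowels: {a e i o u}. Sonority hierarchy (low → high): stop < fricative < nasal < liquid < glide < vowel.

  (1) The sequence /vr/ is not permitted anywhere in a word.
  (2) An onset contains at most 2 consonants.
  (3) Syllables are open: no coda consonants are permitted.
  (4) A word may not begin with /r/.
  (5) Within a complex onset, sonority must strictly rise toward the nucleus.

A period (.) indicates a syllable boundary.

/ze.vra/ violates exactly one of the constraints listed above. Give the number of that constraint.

1

/ze.vra/: contains banned sequence /vr/.
This is a violation of constraint 1: "The sequence /vr/ is not permitted anywhere in a word."
The remaining constraints (2, 3, 4, 5) are satisfied.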